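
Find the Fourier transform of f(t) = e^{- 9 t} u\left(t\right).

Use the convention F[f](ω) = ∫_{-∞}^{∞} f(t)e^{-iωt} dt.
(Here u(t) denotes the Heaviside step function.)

F(ω) = \frac{1}{i \omega + 9}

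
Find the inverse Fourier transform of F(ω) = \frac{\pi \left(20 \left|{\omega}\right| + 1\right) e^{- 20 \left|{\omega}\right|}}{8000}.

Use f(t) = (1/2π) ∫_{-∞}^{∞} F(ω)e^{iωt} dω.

f(t) = \frac{2}{\left(t^{2} + 400\right)^{2}}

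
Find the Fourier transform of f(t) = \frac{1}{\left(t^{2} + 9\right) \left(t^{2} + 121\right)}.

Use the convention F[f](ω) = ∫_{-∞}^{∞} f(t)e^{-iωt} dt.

F(ω) = \frac{\pi \left(11 e^{8 \left|{\omega}\right|} - 3\right) e^{- 11 \left|{\omega}\right|}}{3696}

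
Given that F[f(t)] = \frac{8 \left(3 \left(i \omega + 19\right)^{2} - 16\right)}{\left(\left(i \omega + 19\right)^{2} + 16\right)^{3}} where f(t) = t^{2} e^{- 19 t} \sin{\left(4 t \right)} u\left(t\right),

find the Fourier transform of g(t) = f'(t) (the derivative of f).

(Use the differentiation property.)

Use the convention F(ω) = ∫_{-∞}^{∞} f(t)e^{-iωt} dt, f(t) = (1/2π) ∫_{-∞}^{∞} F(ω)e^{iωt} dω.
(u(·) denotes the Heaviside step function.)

F[g](ω) = \frac{8 i \omega \left(3 \left(i \omega + 19\right)^{2} - 16\right)}{\left(\left(i \omega + 19\right)^{2} + 16\right)^{3}}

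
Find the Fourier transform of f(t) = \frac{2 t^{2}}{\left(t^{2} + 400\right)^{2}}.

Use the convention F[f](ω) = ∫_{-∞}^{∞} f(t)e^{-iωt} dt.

F(ω) = \frac{\pi \left(1 - 20 \left|{\omega}\right|\right) e^{- 20 \left|{\omega}\right|}}{20}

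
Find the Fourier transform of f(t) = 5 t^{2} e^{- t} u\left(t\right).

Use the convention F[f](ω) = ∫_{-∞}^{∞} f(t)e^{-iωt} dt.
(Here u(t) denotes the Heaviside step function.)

F(ω) = \frac{10}{\left(i \omega + 1\right)^{3}}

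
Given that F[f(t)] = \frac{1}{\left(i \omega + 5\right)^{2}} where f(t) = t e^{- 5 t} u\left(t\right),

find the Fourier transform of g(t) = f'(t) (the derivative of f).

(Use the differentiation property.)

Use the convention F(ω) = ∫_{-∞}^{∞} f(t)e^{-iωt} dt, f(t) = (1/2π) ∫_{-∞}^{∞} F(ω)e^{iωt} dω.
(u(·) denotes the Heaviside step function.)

F[g](ω) = \frac{i \omega}{\left(i \omega + 5\right)^{2}}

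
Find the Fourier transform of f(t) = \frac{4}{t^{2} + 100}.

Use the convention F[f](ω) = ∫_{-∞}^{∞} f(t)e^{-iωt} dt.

F(ω) = \frac{2 \pi e^{- 10 \left|{\omega}\right|}}{5}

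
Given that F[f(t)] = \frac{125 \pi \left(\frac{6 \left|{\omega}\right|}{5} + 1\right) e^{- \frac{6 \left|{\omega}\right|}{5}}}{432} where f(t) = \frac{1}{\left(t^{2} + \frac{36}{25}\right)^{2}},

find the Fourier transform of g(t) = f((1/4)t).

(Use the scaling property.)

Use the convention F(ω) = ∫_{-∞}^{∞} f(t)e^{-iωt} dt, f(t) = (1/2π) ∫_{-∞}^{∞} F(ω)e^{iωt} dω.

F[g](ω) = \frac{25 \pi \left(24 \left|{\omega}\right| + 5\right) e^{- \frac{24 \left|{\omega}\right|}{5}}}{108}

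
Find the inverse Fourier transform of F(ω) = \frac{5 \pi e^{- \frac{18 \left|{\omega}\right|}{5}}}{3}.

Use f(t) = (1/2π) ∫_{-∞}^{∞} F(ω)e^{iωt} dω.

f(t) = \frac{6}{t^{2} + \frac{324}{25}}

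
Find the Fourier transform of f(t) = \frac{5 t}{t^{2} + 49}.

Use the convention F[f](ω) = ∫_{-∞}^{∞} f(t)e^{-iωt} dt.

F(ω) = - 5 i \pi e^{- 7 \left|{\omega}\right|} \operatorname{sign}{\left(\omega \right)}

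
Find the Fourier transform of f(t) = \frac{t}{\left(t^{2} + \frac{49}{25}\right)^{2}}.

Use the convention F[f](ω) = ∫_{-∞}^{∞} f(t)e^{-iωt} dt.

F(ω) = - \frac{5 i \pi \omega e^{- \frac{7 \left|{\omega}\right|}{5}}}{14}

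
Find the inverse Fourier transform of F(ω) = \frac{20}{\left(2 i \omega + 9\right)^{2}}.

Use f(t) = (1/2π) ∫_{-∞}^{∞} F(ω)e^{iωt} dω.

f(t) = 5 t e^{- \frac{9 t}{2}} u\left(t\right)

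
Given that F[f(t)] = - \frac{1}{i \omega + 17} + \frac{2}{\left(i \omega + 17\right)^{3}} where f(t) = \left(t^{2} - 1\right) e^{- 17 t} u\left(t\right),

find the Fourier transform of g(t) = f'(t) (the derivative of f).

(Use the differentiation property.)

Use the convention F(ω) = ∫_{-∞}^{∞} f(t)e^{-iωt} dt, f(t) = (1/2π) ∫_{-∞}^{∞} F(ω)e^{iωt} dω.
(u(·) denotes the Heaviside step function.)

F[g](ω) = \frac{i \omega \left(2 i \omega - \left(i \omega + 17\right)^{3} + 34\right)}{\left(i \omega + 17\right)^{4}}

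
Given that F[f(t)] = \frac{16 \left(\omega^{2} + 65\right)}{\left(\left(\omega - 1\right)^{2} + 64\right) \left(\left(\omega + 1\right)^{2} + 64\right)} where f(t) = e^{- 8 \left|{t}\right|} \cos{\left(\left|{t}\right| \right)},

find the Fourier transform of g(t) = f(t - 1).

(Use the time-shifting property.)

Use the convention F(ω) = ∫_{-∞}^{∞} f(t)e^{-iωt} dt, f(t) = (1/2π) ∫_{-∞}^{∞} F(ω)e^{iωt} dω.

F[g](ω) = \frac{16 \left(\omega^{2} + 65\right) e^{- i \omega}}{\omega^{4} + 126 \omega^{2} + 4225}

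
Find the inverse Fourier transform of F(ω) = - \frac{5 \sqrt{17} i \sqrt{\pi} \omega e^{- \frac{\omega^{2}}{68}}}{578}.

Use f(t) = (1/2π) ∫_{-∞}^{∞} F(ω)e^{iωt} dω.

f(t) = 5 t e^{- 17 t^{2}}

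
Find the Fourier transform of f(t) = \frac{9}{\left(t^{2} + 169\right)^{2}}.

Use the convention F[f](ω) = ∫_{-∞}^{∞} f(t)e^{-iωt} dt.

F(ω) = \frac{9 \pi \left(13 \left|{\omega}\right| + 1\right) e^{- 13 \left|{\omega}\right|}}{4394}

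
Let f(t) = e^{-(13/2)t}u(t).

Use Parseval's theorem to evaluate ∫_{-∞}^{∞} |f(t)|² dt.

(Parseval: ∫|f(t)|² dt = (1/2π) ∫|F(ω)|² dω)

∫|f(t)|² dt = \frac{1}{13}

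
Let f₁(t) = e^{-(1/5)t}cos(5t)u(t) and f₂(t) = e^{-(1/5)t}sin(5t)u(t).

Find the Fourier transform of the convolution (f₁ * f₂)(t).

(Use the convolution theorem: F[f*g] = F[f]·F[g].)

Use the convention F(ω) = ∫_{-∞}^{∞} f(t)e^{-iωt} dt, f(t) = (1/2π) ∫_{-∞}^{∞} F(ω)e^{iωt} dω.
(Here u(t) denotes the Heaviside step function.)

F[f₁*f₂](ω) = \frac{625 \left(5 i \omega + 1\right)}{\left(\left(5 i \omega + 1\right)^{2} + 625\right)^{2}}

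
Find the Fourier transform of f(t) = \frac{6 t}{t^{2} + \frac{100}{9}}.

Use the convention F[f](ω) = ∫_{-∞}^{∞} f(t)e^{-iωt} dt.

F(ω) = - 6 i \pi e^{- \frac{10 \left|{\omega}\right|}{3}} \operatorname{sign}{\left(\omega \right)}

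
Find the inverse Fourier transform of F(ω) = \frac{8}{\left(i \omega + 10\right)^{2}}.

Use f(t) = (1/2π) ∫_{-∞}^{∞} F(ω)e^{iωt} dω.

f(t) = 8 t e^{- 10 t} u\left(t\right)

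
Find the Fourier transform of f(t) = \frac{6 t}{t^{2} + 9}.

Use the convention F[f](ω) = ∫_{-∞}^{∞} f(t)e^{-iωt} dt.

F(ω) = - 6 i \pi e^{- 3 \left|{\omega}\right|} \operatorname{sign}{\left(\omega \right)}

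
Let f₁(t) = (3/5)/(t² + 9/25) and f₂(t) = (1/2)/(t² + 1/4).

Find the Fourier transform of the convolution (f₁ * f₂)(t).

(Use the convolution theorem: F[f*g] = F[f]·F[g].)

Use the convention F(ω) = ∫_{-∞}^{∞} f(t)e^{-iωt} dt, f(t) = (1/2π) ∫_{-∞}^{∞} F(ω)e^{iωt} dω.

F[f₁*f₂](ω) = \pi^{2} e^{- \frac{11 \left|{\omega}\right|}{10}}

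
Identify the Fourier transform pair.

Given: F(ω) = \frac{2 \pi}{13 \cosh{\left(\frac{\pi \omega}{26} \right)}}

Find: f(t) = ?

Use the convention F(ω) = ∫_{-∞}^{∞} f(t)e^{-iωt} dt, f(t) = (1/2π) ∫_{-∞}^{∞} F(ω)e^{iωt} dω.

f(t) = \frac{2}{\cosh{\left(13 t \right)}}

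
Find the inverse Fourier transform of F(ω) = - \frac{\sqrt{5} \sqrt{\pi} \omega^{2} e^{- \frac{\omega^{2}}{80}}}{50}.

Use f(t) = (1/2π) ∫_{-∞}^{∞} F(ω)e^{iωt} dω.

f(t) = 4 \left(80 t^{2} - 2\right) e^{- 20 t^{2}}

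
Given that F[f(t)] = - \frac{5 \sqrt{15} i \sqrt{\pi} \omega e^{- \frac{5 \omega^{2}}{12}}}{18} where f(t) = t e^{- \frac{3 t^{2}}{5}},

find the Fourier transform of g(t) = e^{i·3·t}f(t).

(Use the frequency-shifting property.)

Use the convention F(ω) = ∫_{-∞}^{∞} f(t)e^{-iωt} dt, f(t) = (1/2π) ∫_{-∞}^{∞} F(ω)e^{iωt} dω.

F[g](ω) = \frac{5 \sqrt{15} i \sqrt{\pi} \left(3 - \omega\right) e^{- \frac{5 \left(\omega - 3\right)^{2}}{12}}}{18}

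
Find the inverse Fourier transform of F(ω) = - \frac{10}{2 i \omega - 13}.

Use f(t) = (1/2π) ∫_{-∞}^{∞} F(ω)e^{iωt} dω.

f(t) = 5 e^{\frac{13 t}{2}} u\left(- t\right)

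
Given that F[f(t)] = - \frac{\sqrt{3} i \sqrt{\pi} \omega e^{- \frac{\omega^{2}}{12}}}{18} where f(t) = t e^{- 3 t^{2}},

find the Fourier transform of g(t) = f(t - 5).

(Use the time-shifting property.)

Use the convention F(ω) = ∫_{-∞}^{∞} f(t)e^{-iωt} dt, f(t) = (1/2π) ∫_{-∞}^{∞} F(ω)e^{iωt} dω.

F[g](ω) = - \frac{\sqrt{3} i \sqrt{\pi} \omega e^{- \frac{\omega \left(\omega + 60 i\right)}{12}}}{18}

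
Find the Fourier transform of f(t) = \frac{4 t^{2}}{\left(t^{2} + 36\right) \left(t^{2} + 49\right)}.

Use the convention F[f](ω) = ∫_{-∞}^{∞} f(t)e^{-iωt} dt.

F(ω) = \frac{4 \pi \left(7 - 6 e^{\left|{\omega}\right|}\right) e^{- 7 \left|{\omega}\right|}}{13}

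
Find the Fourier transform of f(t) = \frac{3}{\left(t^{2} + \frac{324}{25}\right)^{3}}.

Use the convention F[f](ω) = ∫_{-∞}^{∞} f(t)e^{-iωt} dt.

F(ω) = \frac{125 \pi \left(108 \omega^{2} + 90 \left|{\omega}\right| + 25\right) e^{- \frac{18 \left|{\omega}\right|}{5}}}{1679616}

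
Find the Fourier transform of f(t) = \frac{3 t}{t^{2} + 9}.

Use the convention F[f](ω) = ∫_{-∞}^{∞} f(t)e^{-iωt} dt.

F(ω) = - 3 i \pi e^{- 3 \left|{\omega}\right|} \operatorname{sign}{\left(\omega \right)}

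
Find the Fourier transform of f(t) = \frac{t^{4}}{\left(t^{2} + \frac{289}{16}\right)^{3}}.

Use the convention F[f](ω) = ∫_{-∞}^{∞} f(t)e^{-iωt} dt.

F(ω) = \frac{\pi \left(289 \omega^{2} - 340 \left|{\omega}\right| + 48\right) e^{- \frac{17 \left|{\omega}\right|}{4}}}{544}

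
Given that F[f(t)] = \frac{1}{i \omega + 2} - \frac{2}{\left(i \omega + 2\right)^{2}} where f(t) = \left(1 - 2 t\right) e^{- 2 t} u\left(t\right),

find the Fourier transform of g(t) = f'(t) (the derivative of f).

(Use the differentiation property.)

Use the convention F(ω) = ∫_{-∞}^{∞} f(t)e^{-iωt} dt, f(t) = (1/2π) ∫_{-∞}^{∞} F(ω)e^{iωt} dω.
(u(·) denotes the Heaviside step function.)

F[g](ω) = \frac{\omega^{2}}{\omega^{2} - 4 i \omega - 4}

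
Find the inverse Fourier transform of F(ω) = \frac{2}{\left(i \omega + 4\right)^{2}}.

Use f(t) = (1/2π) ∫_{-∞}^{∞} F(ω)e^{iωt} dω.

f(t) = 2 t e^{- 4 t} u\left(t\right)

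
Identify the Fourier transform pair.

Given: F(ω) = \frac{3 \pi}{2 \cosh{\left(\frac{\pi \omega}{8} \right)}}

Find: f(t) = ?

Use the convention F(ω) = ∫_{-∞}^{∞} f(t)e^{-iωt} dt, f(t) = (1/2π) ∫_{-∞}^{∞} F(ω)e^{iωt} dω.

f(t) = \frac{6}{\cosh{\left(4 t \right)}}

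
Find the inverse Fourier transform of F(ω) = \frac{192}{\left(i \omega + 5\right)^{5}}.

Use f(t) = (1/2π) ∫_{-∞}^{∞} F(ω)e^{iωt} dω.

f(t) = 8 t^{4} e^{- 5 t} u\left(t\right)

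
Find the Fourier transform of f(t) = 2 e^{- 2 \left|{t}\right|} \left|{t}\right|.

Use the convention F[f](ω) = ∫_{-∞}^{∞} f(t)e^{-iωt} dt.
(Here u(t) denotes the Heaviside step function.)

F(ω) = \frac{4 \left(4 - \omega^{2}\right)}{\left(\omega^{2} + 4\right)^{2}}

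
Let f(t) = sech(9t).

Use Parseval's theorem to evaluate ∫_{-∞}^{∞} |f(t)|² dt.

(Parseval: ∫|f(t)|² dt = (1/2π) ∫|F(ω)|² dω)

∫|f(t)|² dt = \frac{2}{9}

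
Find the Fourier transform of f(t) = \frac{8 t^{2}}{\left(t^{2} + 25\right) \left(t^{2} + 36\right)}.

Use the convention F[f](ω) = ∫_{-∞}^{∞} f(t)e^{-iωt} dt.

F(ω) = \frac{8 \pi \left(6 - 5 e^{\left|{\omega}\right|}\right) e^{- 6 \left|{\omega}\right|}}{11}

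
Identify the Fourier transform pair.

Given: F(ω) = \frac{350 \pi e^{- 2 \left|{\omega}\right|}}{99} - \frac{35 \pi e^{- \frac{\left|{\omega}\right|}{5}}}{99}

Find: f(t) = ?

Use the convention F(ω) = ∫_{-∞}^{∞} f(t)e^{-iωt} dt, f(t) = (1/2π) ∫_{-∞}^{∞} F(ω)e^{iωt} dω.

f(t) = \frac{7 t^{2}}{\left(t^{2} + \frac{1}{25}\right) \left(t^{2} + 4\right)}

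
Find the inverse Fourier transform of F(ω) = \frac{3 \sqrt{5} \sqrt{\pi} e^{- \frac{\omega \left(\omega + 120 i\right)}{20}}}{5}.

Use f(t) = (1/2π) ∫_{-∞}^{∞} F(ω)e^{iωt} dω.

f(t) = 3 e^{- 5 \left(t - 6\right)^{2}}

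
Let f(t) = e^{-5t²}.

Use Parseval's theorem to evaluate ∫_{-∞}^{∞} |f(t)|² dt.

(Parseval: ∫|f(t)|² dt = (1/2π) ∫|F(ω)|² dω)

∫|f(t)|² dt = \frac{\sqrt{10} \sqrt{\pi}}{10}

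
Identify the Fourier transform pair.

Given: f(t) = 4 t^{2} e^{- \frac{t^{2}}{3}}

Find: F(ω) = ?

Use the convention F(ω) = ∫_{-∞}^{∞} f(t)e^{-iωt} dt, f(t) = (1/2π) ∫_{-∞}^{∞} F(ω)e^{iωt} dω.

F(ω) = \sqrt{3} \sqrt{\pi} \left(6 - 9 \omega^{2}\right) e^{- \frac{3 \omega^{2}}{4}}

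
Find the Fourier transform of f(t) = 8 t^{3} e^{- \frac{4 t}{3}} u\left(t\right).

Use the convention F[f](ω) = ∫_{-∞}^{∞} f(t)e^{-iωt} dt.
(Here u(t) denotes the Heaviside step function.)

F(ω) = \frac{3888}{\left(3 i \omega + 4\right)^{4}}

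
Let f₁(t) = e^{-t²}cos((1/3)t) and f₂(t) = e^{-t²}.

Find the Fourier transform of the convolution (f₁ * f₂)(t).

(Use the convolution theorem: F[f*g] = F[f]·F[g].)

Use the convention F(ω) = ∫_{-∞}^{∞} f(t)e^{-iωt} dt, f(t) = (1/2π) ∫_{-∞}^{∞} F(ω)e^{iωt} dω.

F[f₁*f₂](ω) = \frac{\pi \left(e^{\frac{\omega}{3}} + 1\right) e^{- \frac{\omega^{2}}{2} - \frac{\omega}{6} - \frac{1}{36}}}{2}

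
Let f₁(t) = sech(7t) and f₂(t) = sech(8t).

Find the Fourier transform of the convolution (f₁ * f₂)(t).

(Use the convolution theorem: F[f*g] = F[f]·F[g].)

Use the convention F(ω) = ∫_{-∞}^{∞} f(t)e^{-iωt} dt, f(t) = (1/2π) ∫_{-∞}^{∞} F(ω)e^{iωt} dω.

F[f₁*f₂](ω) = \frac{\pi^{2}}{56 \cosh{\left(\frac{\pi \omega}{16} \right)} \cosh{\left(\frac{\pi \omega}{14} \right)}}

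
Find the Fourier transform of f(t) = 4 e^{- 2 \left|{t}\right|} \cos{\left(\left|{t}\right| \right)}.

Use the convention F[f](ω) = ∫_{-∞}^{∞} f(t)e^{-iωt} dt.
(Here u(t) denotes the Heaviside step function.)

F(ω) = \frac{16 \left(\omega^{2} + 5\right)}{\omega^{4} + 6 \omega^{2} + 25}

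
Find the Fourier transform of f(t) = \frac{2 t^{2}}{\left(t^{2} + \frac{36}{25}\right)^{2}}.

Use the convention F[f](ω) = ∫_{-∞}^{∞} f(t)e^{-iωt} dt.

F(ω) = \frac{\pi \left(5 - 6 \left|{\omega}\right|\right) e^{- \frac{6 \left|{\omega}\right|}{5}}}{6}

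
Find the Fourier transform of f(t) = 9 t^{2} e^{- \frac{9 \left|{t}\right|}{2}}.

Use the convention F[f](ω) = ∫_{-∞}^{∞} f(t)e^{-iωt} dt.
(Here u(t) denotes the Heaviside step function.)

F(ω) = \frac{7776 \left(27 - 4 \omega^{2}\right)}{\left(4 \omega^{2} + 81\right)^{3}}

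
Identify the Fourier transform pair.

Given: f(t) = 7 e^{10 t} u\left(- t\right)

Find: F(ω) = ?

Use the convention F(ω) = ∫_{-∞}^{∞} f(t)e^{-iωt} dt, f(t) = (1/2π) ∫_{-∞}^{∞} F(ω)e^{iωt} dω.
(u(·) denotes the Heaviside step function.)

F(ω) = - \frac{7}{i \omega - 10}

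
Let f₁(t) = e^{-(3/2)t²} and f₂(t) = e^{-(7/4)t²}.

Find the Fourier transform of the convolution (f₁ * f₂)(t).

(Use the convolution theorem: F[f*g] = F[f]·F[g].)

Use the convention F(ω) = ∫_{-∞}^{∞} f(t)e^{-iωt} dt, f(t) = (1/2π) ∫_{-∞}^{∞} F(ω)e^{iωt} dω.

F[f₁*f₂](ω) = \frac{2 \sqrt{42} \pi e^{- \frac{13 \omega^{2}}{42}}}{21}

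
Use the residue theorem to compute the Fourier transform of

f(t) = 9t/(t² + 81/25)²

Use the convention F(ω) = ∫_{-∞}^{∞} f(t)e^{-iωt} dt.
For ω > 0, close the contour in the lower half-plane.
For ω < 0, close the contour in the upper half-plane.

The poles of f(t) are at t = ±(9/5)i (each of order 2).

Let g(z) = f(z)e^{-iωz}; for large |z| the factor e^{-iωz} decays in the lower half-plane when ω > 0 and in the upper half-plane when ω < 0.

Case ω > 0 (lower half-plane, clockwise contour ⇒ F(ω) = -2πi·ΣRes):
  Res_{z = - \frac{9 i}{5}} g(z) = \frac{5 \omega e^{- \frac{9 \omega}{5}}}{4} (pole of order 2)
  F(ω) = -2πi·ΣRes = - \frac{5 i \pi \omega e^{- \frac{9 \omega}{5}}}{2}

Case ω < 0 (upper half-plane, counterclockwise contour ⇒ F(ω) = +2πi·ΣRes):
  Res_{z = \frac{9 i}{5}} g(z) = - \frac{5 \omega e^{\frac{9 \omega}{5}}}{4} (pole of order 2)
  F(ω) = 2πi·ΣRes = - \frac{5 i \pi \omega e^{\frac{9 \omega}{5}}}{2}

Both cases combine into a single formula in |ω|:

F(ω) = - \frac{5 i \pi \omega e^{- \frac{9 \left|{\omega}\right|}{5}}}{2}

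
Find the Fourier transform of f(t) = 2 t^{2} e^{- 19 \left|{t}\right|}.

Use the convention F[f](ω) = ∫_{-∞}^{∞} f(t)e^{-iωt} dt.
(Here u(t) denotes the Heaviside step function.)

F(ω) = \frac{152 \left(361 - 3 \omega^{2}\right)}{\left(\omega^{2} + 361\right)^{3}}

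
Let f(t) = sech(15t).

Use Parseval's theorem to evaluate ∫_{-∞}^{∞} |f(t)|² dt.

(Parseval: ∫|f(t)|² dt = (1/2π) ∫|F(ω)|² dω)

∫|f(t)|² dt = \frac{2}{15}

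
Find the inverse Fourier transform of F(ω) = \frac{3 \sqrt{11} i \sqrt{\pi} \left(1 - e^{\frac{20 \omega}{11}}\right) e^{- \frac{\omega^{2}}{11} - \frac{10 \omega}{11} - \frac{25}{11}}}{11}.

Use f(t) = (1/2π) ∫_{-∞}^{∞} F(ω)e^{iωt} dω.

f(t) = 3 e^{- \frac{11 t^{2}}{4}} \sin{\left(5 t \right)}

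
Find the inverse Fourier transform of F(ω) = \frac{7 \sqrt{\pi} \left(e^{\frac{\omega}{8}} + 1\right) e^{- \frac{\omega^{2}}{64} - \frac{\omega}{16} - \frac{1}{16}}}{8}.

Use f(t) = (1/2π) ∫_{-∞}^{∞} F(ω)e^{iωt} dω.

f(t) = 7 e^{- 16 t^{2}} \cos{\left(2 t \right)}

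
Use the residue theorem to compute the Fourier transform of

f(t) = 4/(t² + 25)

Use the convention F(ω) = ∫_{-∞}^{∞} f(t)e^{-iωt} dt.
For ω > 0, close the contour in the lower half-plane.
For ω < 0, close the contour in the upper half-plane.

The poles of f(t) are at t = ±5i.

Let g(z) = f(z)e^{-iωz}; for large |z| the factor e^{-iωz} decays in the lower half-plane when ω > 0 and in the upper half-plane when ω < 0.

Case ω > 0 (lower half-plane, clockwise contour ⇒ F(ω) = -2πi·ΣRes):
  Res_{z = - 5 i} g(z) = \frac{2 i e^{- 5 \omega}}{5}
  F(ω) = -2πi·ΣRes = \frac{4 \pi e^{- 5 \omega}}{5}

Case ω < 0 (upper half-plane, counterclockwise contour ⇒ F(ω) = +2πi·ΣRes):
  Res_{z = 5 i} g(z) = - \frac{2 i e^{5 \omega}}{5}
  F(ω) = 2πi·ΣRes = \frac{4 \pi e^{5 \omega}}{5}

Both cases combine into a single formula in |ω|:

F(ω) = \frac{4 \pi e^{- 5 \left|{\omega}\right|}}{5}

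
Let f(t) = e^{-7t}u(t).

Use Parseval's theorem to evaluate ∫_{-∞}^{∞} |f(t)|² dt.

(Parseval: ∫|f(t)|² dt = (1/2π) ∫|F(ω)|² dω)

∫|f(t)|² dt = \frac{1}{14}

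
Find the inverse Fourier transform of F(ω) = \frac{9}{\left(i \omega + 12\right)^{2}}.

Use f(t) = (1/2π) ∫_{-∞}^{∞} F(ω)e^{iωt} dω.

f(t) = 9 t e^{- 12 t} u\left(t\right)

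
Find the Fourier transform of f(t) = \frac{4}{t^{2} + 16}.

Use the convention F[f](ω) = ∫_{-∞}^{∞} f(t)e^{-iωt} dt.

F(ω) = \pi e^{- 4 \left|{\omega}\right|}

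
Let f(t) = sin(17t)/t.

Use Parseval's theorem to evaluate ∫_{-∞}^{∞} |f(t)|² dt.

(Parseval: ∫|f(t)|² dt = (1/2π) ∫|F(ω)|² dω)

∫|f(t)|² dt = 17 \pi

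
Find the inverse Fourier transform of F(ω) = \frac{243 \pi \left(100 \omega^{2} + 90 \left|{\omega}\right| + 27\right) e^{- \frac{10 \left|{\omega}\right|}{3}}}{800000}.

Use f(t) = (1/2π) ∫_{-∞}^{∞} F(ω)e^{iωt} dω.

f(t) = \frac{9}{\left(t^{2} + \frac{100}{9}\right)^{3}}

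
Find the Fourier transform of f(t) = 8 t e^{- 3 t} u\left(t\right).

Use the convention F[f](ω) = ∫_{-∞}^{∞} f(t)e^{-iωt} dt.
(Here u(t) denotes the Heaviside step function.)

F(ω) = \frac{8}{\left(i \omega + 3\right)^{2}}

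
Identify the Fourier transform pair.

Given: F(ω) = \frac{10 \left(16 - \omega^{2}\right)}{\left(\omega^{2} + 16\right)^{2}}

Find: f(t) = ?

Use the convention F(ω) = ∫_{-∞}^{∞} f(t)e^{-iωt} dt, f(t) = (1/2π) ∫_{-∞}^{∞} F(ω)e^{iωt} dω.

f(t) = 5 e^{- 4 \left|{t}\right|} \left|{t}\right|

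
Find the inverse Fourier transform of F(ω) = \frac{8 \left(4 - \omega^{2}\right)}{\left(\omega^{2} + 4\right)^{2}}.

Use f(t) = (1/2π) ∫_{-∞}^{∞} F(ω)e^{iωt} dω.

f(t) = 4 e^{- 2 \left|{t}\right|} \left|{t}\right|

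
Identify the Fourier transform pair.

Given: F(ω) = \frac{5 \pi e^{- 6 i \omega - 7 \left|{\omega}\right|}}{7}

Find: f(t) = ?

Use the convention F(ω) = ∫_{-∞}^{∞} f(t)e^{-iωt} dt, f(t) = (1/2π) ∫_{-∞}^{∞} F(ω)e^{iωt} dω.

f(t) = \frac{5}{\left(t - 6\right)^{2} + 49}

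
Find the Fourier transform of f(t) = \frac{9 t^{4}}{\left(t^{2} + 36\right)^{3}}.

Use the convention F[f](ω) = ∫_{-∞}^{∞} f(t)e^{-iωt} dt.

F(ω) = \frac{9 \pi \left(12 \omega^{2} - 10 \left|{\omega}\right| + 1\right) e^{- 6 \left|{\omega}\right|}}{16}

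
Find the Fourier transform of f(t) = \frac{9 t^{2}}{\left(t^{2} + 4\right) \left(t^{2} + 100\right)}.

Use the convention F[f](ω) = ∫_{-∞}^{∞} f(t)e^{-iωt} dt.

F(ω) = \frac{3 \pi \left(5 - e^{8 \left|{\omega}\right|}\right) e^{- 10 \left|{\omega}\right|}}{16}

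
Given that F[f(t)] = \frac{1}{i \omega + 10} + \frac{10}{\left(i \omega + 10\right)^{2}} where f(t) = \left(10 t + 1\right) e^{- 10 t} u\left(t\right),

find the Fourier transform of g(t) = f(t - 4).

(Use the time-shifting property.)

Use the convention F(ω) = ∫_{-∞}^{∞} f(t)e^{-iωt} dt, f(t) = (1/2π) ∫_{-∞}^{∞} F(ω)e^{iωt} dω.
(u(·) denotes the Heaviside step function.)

F[g](ω) = \frac{\left(- i \omega - 20\right) e^{- 4 i \omega}}{\omega^{2} - 20 i \omega - 100}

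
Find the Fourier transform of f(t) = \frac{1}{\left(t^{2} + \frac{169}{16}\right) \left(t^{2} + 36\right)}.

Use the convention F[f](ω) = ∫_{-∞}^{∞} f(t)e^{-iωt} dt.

F(ω) = - \frac{8 \pi e^{- 6 \left|{\omega}\right|}}{1221} + \frac{64 \pi e^{- \frac{13 \left|{\omega}\right|}{4}}}{5291}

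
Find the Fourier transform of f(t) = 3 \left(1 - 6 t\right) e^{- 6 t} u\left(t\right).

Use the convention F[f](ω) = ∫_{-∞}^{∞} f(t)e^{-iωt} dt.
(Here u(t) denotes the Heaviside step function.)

F(ω) = \frac{3 i \omega}{- \omega^{2} + 12 i \omega + 36}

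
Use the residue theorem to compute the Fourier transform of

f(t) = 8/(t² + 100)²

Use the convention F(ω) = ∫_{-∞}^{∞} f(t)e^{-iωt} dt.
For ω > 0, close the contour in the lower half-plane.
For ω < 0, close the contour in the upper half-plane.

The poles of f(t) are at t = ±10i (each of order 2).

Let g(z) = f(z)e^{-iωz}; for large |z| the factor e^{-iωz} decays in the lower half-plane when ω > 0 and in the upper half-plane when ω < 0.

Case ω > 0 (lower half-plane, clockwise contour ⇒ F(ω) = -2πi·ΣRes):
  Res_{z = - 10 i} g(z) = \frac{i \left(10 \omega + 1\right) e^{- 10 \omega}}{500} (pole of order 2)
  F(ω) = -2πi·ΣRes = \frac{\pi \left(10 \omega + 1\right) e^{- 10 \omega}}{250}

Case ω < 0 (upper half-plane, counterclockwise contour ⇒ F(ω) = +2πi·ΣRes):
  Res_{z = 10 i} g(z) = \frac{i \left(10 \omega - 1\right) e^{10 \omega}}{500} (pole of order 2)
  F(ω) = 2πi·ΣRes = \frac{\pi \left(1 - 10 \omega\right) e^{10 \omega}}{250}

Both cases combine into a single formula in |ω|:

F(ω) = \frac{\pi \left(10 \left|{\omega}\right| + 1\right) e^{- 10 \left|{\omega}\right|}}{250}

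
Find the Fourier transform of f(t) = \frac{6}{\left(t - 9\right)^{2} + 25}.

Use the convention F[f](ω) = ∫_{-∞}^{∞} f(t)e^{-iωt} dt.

F(ω) = \frac{6 \pi e^{- 9 i \omega - 5 \left|{\omega}\right|}}{5}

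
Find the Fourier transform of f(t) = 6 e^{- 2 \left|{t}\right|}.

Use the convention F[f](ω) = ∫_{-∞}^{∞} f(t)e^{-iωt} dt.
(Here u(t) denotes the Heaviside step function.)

F(ω) = \frac{24}{\omega^{2} + 4}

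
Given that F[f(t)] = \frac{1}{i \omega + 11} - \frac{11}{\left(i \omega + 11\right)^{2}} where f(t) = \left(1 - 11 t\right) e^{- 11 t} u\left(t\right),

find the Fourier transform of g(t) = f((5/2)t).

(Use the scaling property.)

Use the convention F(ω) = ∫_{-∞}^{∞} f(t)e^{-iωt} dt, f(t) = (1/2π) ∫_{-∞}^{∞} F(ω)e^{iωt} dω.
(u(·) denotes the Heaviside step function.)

F[g](ω) = \frac{4 i \omega}{- 4 \omega^{2} + 220 i \omega + 3025}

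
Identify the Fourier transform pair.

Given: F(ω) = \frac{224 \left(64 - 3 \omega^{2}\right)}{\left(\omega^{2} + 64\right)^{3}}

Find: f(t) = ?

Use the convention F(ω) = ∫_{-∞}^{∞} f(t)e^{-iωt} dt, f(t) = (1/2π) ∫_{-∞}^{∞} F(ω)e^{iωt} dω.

f(t) = 7 t^{2} e^{- 8 \left|{t}\right|}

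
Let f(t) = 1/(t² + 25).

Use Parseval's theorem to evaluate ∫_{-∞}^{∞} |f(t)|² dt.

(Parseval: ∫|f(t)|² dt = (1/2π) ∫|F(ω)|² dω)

∫|f(t)|² dt = \frac{\pi}{250}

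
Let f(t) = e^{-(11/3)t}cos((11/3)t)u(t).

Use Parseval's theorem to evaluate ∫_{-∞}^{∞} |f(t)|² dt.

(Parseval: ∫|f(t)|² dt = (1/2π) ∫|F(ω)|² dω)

∫|f(t)|² dt = \frac{9}{88}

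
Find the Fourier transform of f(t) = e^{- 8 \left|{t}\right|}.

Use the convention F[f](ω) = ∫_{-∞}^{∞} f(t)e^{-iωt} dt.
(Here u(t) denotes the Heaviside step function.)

F(ω) = \frac{16}{\omega^{2} + 64}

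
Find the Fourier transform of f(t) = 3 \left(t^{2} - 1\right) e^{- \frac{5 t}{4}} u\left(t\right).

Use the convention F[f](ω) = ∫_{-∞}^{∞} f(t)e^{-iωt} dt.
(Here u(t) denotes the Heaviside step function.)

F(ω) = \frac{12 \left(128 i \omega - \left(4 i \omega + 5\right)^{3} + 160\right)}{\left(4 i \omega + 5\right)^{4}}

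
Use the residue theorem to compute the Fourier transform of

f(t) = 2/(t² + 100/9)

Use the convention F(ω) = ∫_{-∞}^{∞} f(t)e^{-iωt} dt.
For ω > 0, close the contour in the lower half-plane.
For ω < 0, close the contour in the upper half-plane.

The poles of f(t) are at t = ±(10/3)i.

Let g(z) = f(z)e^{-iωz}; for large |z| the factor e^{-iωz} decays in the lower half-plane when ω > 0 and in the upper half-plane when ω < 0.

Case ω > 0 (lower half-plane, clockwise contour ⇒ F(ω) = -2πi·ΣRes):
  Res_{z = - \frac{10 i}{3}} g(z) = \frac{3 i e^{- \frac{10 \omega}{3}}}{10}
  F(ω) = -2πi·ΣRes = \frac{3 \pi e^{- \frac{10 \omega}{3}}}{5}

Case ω < 0 (upper half-plane, counterclockwise contour ⇒ F(ω) = +2πi·ΣRes):
  Res_{z = \frac{10 i}{3}} g(z) = - \frac{3 i e^{\frac{10 \omega}{3}}}{10}
  F(ω) = 2πi·ΣRes = \frac{3 \pi e^{\frac{10 \omega}{3}}}{5}

Both cases combine into a single formula in |ω|:

F(ω) = \frac{3 \pi e^{- \frac{10 \left|{\omega}\right|}{3}}}{5}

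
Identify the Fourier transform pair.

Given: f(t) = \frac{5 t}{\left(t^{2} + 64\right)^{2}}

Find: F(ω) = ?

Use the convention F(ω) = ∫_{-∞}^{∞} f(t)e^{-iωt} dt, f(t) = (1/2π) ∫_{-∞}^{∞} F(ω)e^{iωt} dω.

F(ω) = - \frac{5 i \pi \omega e^{- 8 \left|{\omega}\right|}}{16}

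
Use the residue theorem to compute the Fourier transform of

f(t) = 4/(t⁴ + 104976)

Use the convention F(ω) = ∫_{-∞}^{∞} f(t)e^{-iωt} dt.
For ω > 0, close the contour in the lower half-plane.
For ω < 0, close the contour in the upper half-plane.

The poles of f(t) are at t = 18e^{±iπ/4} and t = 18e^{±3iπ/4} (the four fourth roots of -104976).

Let g(z) = f(z)e^{-iωz}; for large |z| the factor e^{-iωz} decays in the lower half-plane when ω > 0 and in the upper half-plane when ω < 0.

Case ω > 0 (lower half-plane, clockwise contour ⇒ F(ω) = -2πi·ΣRes):
  Res_{z = - 9 \sqrt{2} - 9 \sqrt{2} i} g(z) = \frac{\sqrt{2} i \left(1 - i\right) e^{9 \sqrt{2} \omega \left(-1 + i\right)}}{11664}
  Res_{z = 9 \sqrt{2} - 9 \sqrt{2} i} g(z) = \frac{\sqrt{2} i \left(1 + i\right) e^{- 9 \sqrt{2} \omega \left(1 + i\right)}}{11664}
  F(ω) = -2πi·ΣRes = \frac{\sqrt{2} \pi \left(1 - i\right) \left(e^{18 \sqrt{2} i \omega} + i\right) e^{- 9 \sqrt{2} \omega \left(1 + i\right)}}{5832} = \frac{\pi e^{- 9 \sqrt{2} \omega} \sin{\left(9 \sqrt{2} \omega + \frac{\pi}{4} \right)}}{1458}

Case ω < 0 (upper half-plane, counterclockwise contour ⇒ F(ω) = +2πi·ΣRes):
  Res_{z = 9 \sqrt{2} + 9 \sqrt{2} i} g(z) = \frac{\sqrt{2} i \left(-1 + i\right) e^{9 \sqrt{2} \omega \left(1 - i\right)}}{11664}
  Res_{z = - 9 \sqrt{2} + 9 \sqrt{2} i} g(z) = \frac{\sqrt{2} \left(1 - i\right) e^{9 \sqrt{2} \omega \left(1 + i\right)}}{11664}
  F(ω) = 2πi·ΣRes = - \frac{\sqrt{2} i \pi \left(i \left(1 - i\right) e^{9 \sqrt{2} \omega \left(1 - i\right)} - \left(1 - i\right) e^{9 \sqrt{2} \omega \left(1 + i\right)}\right)}{5832} = \frac{\pi e^{9 \sqrt{2} \omega} \cos{\left(9 \sqrt{2} \omega + \frac{\pi}{4} \right)}}{1458}

Both cases combine into a single formula in |ω|:

F(ω) = \frac{\pi e^{- 9 \sqrt{2} \left|{\omega}\right|} \sin{\left(9 \sqrt{2} \left|{\omega}\right| + \frac{\pi}{4} \right)}}{1458}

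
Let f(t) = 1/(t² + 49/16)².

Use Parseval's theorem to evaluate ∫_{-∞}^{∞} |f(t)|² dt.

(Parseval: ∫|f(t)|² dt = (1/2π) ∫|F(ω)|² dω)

∫|f(t)|² dt = \frac{5120 \pi}{823543}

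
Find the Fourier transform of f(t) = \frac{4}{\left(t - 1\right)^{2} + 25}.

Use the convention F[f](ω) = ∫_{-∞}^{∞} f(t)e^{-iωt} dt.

F(ω) = \frac{4 \pi e^{- i \omega - 5 \left|{\omega}\right|}}{5}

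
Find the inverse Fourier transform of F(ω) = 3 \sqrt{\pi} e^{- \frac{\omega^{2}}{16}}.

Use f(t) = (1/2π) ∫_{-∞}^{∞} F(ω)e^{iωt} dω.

f(t) = 6 e^{- 4 t^{2}}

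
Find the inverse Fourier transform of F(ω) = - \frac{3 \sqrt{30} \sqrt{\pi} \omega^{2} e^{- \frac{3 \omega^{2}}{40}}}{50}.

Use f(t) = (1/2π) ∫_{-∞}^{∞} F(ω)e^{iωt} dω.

f(t) = 2 \left(\frac{40 t^{2}}{3} - 2\right) e^{- \frac{10 t^{2}}{3}}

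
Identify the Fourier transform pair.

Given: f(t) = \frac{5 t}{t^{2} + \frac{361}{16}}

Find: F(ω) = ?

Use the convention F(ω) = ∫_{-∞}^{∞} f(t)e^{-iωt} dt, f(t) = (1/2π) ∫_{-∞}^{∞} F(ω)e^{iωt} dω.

F(ω) = - 5 i \pi e^{- \frac{19 \left|{\omega}\right|}{4}} \operatorname{sign}{\left(\omega \right)}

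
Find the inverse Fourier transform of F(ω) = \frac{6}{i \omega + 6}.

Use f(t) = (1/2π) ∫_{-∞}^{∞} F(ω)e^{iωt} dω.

f(t) = 6 e^{- 6 t} u\left(t\right)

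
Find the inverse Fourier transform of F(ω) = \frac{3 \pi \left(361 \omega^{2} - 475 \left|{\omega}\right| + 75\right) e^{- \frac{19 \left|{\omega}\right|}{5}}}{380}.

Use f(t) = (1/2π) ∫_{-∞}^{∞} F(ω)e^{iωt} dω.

f(t) = \frac{6 t^{4}}{\left(t^{2} + \frac{361}{25}\right)^{3}}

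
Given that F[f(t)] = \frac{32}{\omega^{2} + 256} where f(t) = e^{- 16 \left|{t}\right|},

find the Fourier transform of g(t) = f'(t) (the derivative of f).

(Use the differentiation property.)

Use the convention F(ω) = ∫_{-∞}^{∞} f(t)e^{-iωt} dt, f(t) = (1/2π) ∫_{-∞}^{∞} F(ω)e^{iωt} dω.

F[g](ω) = \frac{32 i \omega}{\omega^{2} + 256}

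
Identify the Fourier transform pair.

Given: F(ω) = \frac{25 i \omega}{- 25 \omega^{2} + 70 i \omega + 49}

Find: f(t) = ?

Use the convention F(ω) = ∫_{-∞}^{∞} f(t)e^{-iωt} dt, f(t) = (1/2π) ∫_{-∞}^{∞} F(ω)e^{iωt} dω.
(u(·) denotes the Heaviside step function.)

f(t) = \left(1 - \frac{7 t}{5}\right) e^{- \frac{7 t}{5}} u\left(t\right)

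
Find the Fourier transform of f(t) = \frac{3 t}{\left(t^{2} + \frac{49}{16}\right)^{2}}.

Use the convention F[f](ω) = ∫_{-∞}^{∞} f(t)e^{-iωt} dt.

F(ω) = - \frac{6 i \pi \omega e^{- \frac{7 \left|{\omega}\right|}{4}}}{7}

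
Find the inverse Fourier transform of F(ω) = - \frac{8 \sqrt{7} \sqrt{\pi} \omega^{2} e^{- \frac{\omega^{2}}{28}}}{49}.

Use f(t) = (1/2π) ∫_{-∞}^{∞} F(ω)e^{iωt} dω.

f(t) = 8 \left(28 t^{2} - 2\right) e^{- 7 t^{2}}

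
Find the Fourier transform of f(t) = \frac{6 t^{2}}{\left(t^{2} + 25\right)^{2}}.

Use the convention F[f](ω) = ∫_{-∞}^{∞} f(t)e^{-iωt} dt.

F(ω) = \frac{3 \pi \left(1 - 5 \left|{\omega}\right|\right) e^{- 5 \left|{\omega}\right|}}{5}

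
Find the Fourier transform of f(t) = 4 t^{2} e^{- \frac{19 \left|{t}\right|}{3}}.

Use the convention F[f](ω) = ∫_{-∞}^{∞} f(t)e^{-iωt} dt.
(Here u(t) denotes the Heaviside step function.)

F(ω) = \frac{8208 \left(361 - 27 \omega^{2}\right)}{\left(9 \omega^{2} + 361\right)^{3}}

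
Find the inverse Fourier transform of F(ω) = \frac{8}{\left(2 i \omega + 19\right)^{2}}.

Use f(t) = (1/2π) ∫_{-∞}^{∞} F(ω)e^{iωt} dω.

f(t) = 2 t e^{- \frac{19 t}{2}} u\left(t\right)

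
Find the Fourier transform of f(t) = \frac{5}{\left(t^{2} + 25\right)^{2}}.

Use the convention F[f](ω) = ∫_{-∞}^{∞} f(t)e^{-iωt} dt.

F(ω) = \frac{\pi \left(5 \left|{\omega}\right| + 1\right) e^{- 5 \left|{\omega}\right|}}{50}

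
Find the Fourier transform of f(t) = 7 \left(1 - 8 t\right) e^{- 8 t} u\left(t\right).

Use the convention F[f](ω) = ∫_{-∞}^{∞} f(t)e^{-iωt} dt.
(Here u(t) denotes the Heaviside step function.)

F(ω) = \frac{7 i \omega}{- \omega^{2} + 16 i \omega + 64}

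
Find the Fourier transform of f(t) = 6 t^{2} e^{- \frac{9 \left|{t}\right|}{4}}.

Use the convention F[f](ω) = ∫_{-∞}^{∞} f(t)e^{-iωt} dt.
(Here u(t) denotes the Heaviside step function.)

F(ω) = \frac{41472 \left(27 - 16 \omega^{2}\right)}{\left(16 \omega^{2} + 81\right)^{3}}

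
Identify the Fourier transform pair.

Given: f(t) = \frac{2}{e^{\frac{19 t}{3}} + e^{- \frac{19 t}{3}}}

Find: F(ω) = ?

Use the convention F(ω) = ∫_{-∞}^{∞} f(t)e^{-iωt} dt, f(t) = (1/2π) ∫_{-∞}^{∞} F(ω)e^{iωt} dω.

F(ω) = \frac{3 \pi}{19 \cosh{\left(\frac{3 \pi \omega}{38} \right)}}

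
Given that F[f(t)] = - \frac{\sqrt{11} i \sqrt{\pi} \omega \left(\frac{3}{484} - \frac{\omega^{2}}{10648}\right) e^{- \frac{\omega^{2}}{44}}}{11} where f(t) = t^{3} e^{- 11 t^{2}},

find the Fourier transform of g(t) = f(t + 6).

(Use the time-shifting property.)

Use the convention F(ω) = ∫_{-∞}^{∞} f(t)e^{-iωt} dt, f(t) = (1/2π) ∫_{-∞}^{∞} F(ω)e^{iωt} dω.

F[g](ω) = \frac{\sqrt{11} i \sqrt{\pi} \omega \left(\omega^{2} - 66\right) e^{\frac{\omega \left(- \omega + 264 i\right)}{44}}}{117128}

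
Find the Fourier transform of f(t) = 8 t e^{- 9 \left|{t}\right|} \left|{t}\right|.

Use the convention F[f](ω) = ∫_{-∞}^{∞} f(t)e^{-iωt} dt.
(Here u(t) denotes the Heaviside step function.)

F(ω) = \frac{32 i \omega \left(\omega^{2} - 243\right)}{\left(\omega^{2} + 81\right)^{3}}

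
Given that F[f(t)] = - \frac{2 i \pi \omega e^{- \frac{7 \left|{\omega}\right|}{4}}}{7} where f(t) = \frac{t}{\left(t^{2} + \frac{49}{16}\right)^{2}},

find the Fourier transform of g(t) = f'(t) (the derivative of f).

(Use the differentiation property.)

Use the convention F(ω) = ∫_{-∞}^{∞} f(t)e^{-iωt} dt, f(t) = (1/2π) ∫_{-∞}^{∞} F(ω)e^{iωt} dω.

F[g](ω) = \frac{2 \pi \omega^{2} e^{- \frac{7 \left|{\omega}\right|}{4}}}{7}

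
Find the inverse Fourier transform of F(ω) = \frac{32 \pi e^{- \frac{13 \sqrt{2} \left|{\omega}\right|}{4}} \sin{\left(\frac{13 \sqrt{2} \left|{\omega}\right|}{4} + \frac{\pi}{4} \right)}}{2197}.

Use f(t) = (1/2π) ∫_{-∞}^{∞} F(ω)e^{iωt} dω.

f(t) = \frac{4}{t^{4} + \frac{28561}{16}}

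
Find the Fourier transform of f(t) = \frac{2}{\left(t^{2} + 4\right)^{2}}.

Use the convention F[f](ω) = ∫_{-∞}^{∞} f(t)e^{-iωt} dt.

F(ω) = \frac{\pi \left(2 \left|{\omega}\right| + 1\right) e^{- 2 \left|{\omega}\right|}}{8}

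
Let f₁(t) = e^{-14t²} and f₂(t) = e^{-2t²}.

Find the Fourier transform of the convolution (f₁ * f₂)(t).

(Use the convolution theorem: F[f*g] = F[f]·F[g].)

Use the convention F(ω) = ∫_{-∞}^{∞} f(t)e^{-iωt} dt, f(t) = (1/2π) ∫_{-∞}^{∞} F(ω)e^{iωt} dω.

F[f₁*f₂](ω) = \frac{\sqrt{7} \pi e^{- \frac{\omega^{2}}{7}}}{14}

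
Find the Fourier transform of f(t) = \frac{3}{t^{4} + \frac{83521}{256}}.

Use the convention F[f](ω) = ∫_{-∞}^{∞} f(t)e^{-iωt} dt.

F(ω) = \frac{192 \pi e^{- \frac{17 \sqrt{2} \left|{\omega}\right|}{8}} \sin{\left(\frac{17 \sqrt{2} \left|{\omega}\right|}{8} + \frac{\pi}{4} \right)}}{4913}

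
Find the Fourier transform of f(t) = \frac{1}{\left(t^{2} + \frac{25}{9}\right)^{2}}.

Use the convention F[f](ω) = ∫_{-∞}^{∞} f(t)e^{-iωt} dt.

F(ω) = \frac{9 \pi \left(5 \left|{\omega}\right| + 3\right) e^{- \frac{5 \left|{\omega}\right|}{3}}}{250}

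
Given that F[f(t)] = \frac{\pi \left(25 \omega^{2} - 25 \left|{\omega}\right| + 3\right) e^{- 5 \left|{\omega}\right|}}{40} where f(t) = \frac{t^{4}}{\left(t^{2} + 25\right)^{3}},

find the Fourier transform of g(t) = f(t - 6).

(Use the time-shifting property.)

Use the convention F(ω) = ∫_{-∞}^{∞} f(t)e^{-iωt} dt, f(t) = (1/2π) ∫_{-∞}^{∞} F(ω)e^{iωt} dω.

F[g](ω) = \frac{\pi \left(25 \omega^{2} - 25 \left|{\omega}\right| + 3\right) e^{- 6 i \omega - 5 \left|{\omega}\right|}}{40}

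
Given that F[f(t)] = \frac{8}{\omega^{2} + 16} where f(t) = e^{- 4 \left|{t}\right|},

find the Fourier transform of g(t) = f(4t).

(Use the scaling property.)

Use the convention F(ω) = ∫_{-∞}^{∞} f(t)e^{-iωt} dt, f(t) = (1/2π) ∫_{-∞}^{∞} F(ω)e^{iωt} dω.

F[g](ω) = \frac{32}{\omega^{2} + 256}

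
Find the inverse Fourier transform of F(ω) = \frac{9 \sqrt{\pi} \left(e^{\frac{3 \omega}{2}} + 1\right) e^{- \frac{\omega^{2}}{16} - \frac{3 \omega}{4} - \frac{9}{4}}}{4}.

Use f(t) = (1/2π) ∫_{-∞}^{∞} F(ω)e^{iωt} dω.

f(t) = 9 e^{- 4 t^{2}} \cos{\left(6 t \right)}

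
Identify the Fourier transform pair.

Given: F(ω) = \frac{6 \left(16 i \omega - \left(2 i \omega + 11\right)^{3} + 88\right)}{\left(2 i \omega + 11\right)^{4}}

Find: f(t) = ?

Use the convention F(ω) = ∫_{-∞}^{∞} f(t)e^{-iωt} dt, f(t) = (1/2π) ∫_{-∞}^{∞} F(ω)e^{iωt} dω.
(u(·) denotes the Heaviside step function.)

f(t) = 3 \left(t^{2} - 1\right) e^{- \frac{11 t}{2}} u\left(t\right)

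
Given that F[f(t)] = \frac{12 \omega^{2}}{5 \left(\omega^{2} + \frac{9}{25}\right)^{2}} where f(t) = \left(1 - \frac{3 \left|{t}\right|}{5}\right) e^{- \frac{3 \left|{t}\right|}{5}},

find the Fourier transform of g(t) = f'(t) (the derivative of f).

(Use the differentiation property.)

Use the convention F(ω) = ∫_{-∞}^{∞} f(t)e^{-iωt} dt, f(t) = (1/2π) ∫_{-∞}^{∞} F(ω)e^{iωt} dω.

F[g](ω) = \frac{1500 i \omega^{3}}{\left(25 \omega^{2} + 9\right)^{2}}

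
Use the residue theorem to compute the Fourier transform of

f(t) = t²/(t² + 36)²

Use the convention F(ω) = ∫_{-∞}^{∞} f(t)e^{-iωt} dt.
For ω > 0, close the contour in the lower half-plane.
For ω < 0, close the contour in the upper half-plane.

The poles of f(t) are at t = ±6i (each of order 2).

Let g(z) = f(z)e^{-iωz}; for large |z| the factor e^{-iωz} decays in the lower half-plane when ω > 0 and in the upper half-plane when ω < 0.

Case ω > 0 (lower half-plane, clockwise contour ⇒ F(ω) = -2πi·ΣRes):
  Res_{z = - 6 i} g(z) = \frac{i \left(1 - 6 \omega\right) e^{- 6 \omega}}{24} (pole of order 2)
  F(ω) = -2πi·ΣRes = \frac{\pi \left(1 - 6 \omega\right) e^{- 6 \omega}}{12}

Case ω < 0 (upper half-plane, counterclockwise contour ⇒ F(ω) = +2πi·ΣRes):
  Res_{z = 6 i} g(z) = \frac{i \left(- 6 \omega - 1\right) e^{6 \omega}}{24} (pole of order 2)
  F(ω) = 2πi·ΣRes = \frac{\pi \left(6 \omega + 1\right) e^{6 \omega}}{12}

Both cases combine into a single formula in |ω|:

F(ω) = \frac{\pi \left(1 - 6 \left|{\omega}\right|\right) e^{- 6 \left|{\omega}\right|}}{12}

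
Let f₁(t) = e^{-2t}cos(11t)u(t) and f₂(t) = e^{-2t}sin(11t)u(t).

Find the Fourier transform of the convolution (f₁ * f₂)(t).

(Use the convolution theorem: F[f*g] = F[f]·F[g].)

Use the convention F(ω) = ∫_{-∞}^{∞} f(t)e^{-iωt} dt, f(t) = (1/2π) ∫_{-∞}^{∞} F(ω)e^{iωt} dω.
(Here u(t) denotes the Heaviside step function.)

F[f₁*f₂](ω) = \frac{11 \left(i \omega + 2\right)}{\left(\left(i \omega + 2\right)^{2} + 121\right)^{2}}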